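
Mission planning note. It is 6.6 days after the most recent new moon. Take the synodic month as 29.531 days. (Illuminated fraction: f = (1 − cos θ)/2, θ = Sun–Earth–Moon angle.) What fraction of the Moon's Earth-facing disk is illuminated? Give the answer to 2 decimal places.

0.42

Phase angle: θ = 360°·(6.6 d)/(29.531 d) = 80.5°.
With cos θ = 0.166, the lit fraction is (1 − 0.166)/2 ≈ 0.417.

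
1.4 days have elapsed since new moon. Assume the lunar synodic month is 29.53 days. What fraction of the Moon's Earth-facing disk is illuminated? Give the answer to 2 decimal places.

0.02

The Moon has covered 1.4/29.53 of its cycle, so θ ≈ 360° × 1.4/29.53 = 17.1°.
cos 17.1° = 0.956, so f = (1 − 0.956)/2 = 0.022.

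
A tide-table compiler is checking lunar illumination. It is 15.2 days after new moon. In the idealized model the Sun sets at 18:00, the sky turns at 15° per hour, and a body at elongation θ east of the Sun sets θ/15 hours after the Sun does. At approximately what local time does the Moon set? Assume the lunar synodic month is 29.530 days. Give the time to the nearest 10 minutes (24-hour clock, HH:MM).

Elongation θ = 360° × 15.2/29.530 ≈ 185.3°.
The Moon trails the Sun by θ/15 = 185.3/15 ≈ 12.35 hours.
18:00 + 12.354 h ≈ 06:21 → 06:20 to the nearest ten minutes.

06:20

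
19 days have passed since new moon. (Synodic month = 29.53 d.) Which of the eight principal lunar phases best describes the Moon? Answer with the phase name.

waning gibbous

At 19/29.53 of the cycle, θ ≈ 232° — the waning gibbous range.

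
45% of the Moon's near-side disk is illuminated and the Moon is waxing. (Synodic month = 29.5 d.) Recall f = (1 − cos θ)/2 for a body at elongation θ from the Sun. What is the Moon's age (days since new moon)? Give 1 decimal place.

6.9 days

Invert f = (1 − cos θ)/2 to get cos θ = 1 − 2(0.45) = 0.100, hence θ₀ = arccos 0.100 = 84.3°.
Before full moon the principal value applies: θ = 84.3°.
At 360°/29.5 d per day, 84.3° corresponds to 6.90 days.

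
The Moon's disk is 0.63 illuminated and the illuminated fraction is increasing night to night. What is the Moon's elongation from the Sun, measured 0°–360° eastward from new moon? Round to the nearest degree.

105°

Invert f = (1 − cos θ)/2 to get cos θ = 1 − 2(0.63) = -0.260, hence θ₀ = arccos -0.260 = 105.1°.
Waxing ⇒ before full, so θ = 105.1°.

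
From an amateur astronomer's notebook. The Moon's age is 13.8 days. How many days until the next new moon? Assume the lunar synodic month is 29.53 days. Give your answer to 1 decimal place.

The next new moon completes the synodic month: 29.53 − 13.8 = 15.730 days.

15.7 days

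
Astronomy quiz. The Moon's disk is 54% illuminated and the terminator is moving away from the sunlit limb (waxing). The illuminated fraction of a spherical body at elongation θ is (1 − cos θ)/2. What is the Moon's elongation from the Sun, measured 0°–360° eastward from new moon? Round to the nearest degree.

95°

Invert f = (1 − cos θ)/2 to get cos θ = 1 − 2(0.54) = -0.080, hence θ₀ = arccos -0.080 = 94.6°.
Waxing ⇒ before full, so θ = 94.6°.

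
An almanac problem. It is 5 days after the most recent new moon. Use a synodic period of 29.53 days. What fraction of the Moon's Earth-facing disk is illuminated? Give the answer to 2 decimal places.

0.26

The Moon has covered 5/29.53 of its cycle, so θ ≈ 360° × 5/29.53 = 61.0°.
With cos θ = 0.485, the lit fraction is (1 − 0.485)/2 ≈ 0.257.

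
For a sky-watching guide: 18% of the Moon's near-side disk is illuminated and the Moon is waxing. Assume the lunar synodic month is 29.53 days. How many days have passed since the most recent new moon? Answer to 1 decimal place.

4.1 days

cos θ = 1 − 2f = 0.640, giving a principal value of 50.2°.
Before full moon the principal value applies: θ = 50.2°.
That fraction of the synodic month is 50.2/360 × 29.53 d ≈ 4.12 d.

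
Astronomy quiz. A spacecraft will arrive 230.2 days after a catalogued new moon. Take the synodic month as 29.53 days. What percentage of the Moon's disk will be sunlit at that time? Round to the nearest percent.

36%

230.2/29.53 = 7.795 lunations, so 7 complete cycles and 23.49 d into the next.
The Moon has covered 23.49/29.53 of its cycle, so θ ≈ 360° × 23.49/29.53 = 286.4°.
With cos θ = 0.282, the lit fraction is (1 − 0.282)/2 ≈ 0.359, so 36%.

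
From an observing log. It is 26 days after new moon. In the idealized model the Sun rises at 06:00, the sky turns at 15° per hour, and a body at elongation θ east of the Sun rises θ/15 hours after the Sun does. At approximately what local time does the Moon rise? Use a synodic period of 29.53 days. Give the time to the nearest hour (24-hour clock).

The Moon has covered 26/29.53 of its cycle, so θ ≈ 360° × 26/29.53 = 317.0°.
At 15° of sky rotation per hour, 317.0° corresponds to a 21.13 h lag.
06:00 + 21.13 h ≈ 03:08 → 03:00 to the nearest hour.

03:00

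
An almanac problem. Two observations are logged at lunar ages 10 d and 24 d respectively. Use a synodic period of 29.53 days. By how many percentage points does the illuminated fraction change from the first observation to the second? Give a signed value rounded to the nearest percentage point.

-46 pp

θ₁ = 360° × 10/29.53 = 121.9°, f₁ = (1 − cos θ₁)/2 = 0.764.
θ₂ = 360° × 24/29.53 = 292.6°, f₂ = (1 − cos θ₂)/2 = 0.308.
Change = f₂ − f₁ = -0.456 → -46 percentage points.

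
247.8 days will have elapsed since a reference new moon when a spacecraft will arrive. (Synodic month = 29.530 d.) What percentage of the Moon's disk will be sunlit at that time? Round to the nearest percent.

Reduce mod P: 247.8 − 8×29.530 = 11.56 d into the current lunation.
The Moon has covered 11.56/29.530 of its cycle, so θ ≈ 360° × 11.56/29.530 = 140.9°.
With cos θ = (-0.776), the lit fraction is (1 − (-0.776))/2 ≈ 0.888, so 89%.

89%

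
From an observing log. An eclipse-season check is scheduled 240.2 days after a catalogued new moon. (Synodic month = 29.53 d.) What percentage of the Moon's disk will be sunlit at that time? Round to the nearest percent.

240.2 d spans 8 complete synodic months (8 × 29.53 = 236.24 d) plus 3.96 d.
The Moon has covered 3.96/29.53 of its cycle, so θ ≈ 360° × 3.96/29.53 = 48.3°.
Illuminated fraction = (1 − cos 48.3°)/2 = (1 − 0.666)/2 ≈ 0.167, so 17%.

17%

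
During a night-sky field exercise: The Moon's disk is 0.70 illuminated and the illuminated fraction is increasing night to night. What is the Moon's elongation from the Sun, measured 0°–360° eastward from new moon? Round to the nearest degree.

Invert f = (1 − cos θ)/2 to get cos θ = 1 − 2(0.70) = -0.400, hence θ₀ = arccos -0.400 = 113.6°.
The Moon is waxing (0°–180°), so θ = 113.6° directly.

114°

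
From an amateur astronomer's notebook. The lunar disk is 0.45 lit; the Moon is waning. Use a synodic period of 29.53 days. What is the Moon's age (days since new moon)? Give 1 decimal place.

cos θ = 1 − 2f = 0.100, giving a principal value of 84.3°.
Since the Moon is past full (waning), take the reflex angle: θ = 360° − 84.3° = 275.7°.
Age = 29.53 × 275.7°/360° ≈ 22.62 days.

22.6 days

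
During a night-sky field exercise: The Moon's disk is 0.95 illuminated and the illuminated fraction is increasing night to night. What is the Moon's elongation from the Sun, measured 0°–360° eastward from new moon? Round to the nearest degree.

cos θ = 1 − 2f = -0.900, giving a principal value of 154.2°.
The Moon is waxing (0°–180°), so θ = 154.2° directly.

154°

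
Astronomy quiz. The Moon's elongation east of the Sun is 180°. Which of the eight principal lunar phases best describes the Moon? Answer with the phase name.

full moon

The full moon sector spans roughly 158°–202°; 180° falls inside it.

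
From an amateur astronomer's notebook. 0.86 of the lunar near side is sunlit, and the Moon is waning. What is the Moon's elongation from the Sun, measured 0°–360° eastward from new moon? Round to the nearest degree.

224°

cos θ = 1 − 2f = -0.720, giving a principal value of 136.1°.
Since the Moon is past full (waning), take the reflex angle: θ = 360° − 136.1° = 223.9°.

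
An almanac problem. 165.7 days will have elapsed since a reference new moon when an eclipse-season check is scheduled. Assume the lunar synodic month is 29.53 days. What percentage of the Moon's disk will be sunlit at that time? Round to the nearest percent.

88%

165.7/29.53 = 5.611 lunations, so 5 complete cycles and 18.05 d into the next.
The Moon has covered 18.05/29.53 of its cycle, so θ ≈ 360° × 18.05/29.53 = 220.0°.
With cos θ = (-0.766), the lit fraction is (1 − (-0.766))/2 ≈ 0.883, so 88%.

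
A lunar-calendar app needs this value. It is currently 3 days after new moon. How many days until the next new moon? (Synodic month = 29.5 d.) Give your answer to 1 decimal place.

26.5 days

The next new moon completes the synodic month: 29.5 − 3 = 26.500 days.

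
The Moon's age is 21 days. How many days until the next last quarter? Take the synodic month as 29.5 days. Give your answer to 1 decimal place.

1.1 days

Last quarter is 0.75 of the way through the cycle: age 0.75 × 29.5 = 22.125 d.
That is 22.125 − 21 = 1.125 days ahead.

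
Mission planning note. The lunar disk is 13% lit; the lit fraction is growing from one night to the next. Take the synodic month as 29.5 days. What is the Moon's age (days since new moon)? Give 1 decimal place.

3.5 days

From f = (1 − cos θ)/2: cos θ = 1 − 2×0.13 = 0.740; arccos → 42.3°.
The Moon is waxing (0°–180°), so θ = 42.3° directly.
Age = 29.5 × 42.3°/360° ≈ 3.46 days.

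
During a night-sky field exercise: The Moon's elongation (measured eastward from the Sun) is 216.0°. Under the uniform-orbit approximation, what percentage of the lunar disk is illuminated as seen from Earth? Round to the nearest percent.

Half-versine of 216.0°: (1 − (-0.809))/2 = 0.905, i.e. 90%.

90%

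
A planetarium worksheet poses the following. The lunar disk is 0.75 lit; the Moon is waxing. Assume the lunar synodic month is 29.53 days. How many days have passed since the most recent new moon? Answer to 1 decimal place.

9.8 days

From f = (1 − cos θ)/2: cos θ = 1 − 2×0.75 = -0.500; arccos → 120.0°.
The Moon is waxing (0°–180°), so θ = 120.0° directly.
Age = 29.53 × 120.0°/360° ≈ 9.84 days.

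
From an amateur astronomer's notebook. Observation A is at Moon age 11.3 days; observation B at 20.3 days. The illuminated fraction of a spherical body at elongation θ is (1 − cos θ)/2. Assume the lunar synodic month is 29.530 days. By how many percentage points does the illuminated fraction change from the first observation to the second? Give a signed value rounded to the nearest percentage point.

-18 percentage points

First observation: θ = 360°·11.3/29.530 = 137.8°, so f = 0.870.
Second observation: θ = 247.5°, f = 0.692.
Δf = 0.692 − 0.870 = -0.179, i.e. -18 pp.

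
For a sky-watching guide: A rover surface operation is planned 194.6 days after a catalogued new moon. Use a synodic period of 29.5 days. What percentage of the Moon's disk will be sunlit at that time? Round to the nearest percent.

194.6 d spans 6 complete synodic months (6 × 29.5 = 177.00 d) plus 17.60 d.
The Moon has covered 17.60/29.5 of its cycle, so θ ≈ 360° × 17.60/29.5 = 214.8°.
cos 214.8° = (-0.821), so f = (1 − (-0.821))/2 = 0.911, so 91%.

91%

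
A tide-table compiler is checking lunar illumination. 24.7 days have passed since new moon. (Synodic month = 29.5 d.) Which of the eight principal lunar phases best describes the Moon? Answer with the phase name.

waning crescent

θ ≈ 360° × 24.7/29.5 = 301°, which falls in the waning crescent sector.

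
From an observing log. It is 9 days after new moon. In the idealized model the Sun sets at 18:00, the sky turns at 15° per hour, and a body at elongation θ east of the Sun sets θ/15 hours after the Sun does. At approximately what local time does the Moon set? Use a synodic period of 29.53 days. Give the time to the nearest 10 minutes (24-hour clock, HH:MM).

01:20

Phase angle: θ = 360°·(9 d)/(29.53 d) = 109.7°.
At 15° of sky rotation per hour, 109.7° corresponds to a 7.31 h lag.
18:00 + 7.315 h ≈ 01:19 → 01:20 to the nearest ten minutes.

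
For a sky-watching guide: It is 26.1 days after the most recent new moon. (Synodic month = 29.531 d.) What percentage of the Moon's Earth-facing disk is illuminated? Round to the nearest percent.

13%

Phase angle: θ = 360°·(26.1 d)/(29.531 d) = 318.2°.
cos 318.2° = 0.745, so f = (1 − 0.745)/2 = 0.127, so 13%.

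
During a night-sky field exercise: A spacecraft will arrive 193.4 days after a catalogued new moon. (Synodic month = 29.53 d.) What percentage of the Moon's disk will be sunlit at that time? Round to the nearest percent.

98%

Reduce mod P: 193.4 − 6×29.53 = 16.22 d into the current lunation.
The Moon has covered 16.22/29.53 of its cycle, so θ ≈ 360° × 16.22/29.53 = 197.7°.
Illuminated fraction = (1 − cos 197.7°)/2 = (1 − (-0.952))/2 ≈ 0.976, so 98%.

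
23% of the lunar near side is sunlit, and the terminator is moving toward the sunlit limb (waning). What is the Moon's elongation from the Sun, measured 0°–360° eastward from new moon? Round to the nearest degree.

303°

From f = (1 − cos θ)/2: cos θ = 1 − 2×0.23 = 0.540; arccos → 57.3°.
Since the Moon is past full (waning), take the reflex angle: θ = 360° − 57.3° = 302.7°.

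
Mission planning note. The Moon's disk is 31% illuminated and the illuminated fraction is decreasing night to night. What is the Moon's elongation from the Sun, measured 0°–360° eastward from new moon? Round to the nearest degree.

292°

Invert f = (1 − cos θ)/2 to get cos θ = 1 − 2(0.31) = 0.380, hence θ₀ = arccos 0.380 = 67.7°.
Since the Moon is past full (waning), take the reflex angle: θ = 360° − 67.7° = 292.3°.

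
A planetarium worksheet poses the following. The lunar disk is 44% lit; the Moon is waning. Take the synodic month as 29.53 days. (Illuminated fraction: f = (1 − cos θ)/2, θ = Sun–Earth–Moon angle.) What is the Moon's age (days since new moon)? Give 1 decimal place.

Invert f = (1 − cos θ)/2 to get cos θ = 1 − 2(0.44) = 0.120, hence θ₀ = arccos 0.120 = 83.1°.
Since the Moon is past full (waning), take the reflex angle: θ = 360° − 83.1° = 276.9°.
At 360°/29.53 d per day, 276.9° corresponds to 22.71 days.

22.7 days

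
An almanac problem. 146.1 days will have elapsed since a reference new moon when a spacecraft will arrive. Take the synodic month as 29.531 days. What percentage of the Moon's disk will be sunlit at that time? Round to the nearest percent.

Reduce mod P: 146.1 − 4×29.531 = 27.98 d into the current lunation.
Phase angle: θ = 360°·(27.98 d)/(29.531 d) = 341.0°.
cos 341.0° = 0.946, so f = (1 − 0.946)/2 = 0.027, so 3%.

3%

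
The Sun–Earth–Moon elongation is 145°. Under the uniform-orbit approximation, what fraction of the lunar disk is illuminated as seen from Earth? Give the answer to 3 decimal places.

f = (1 − cos 145°)/2 = (1 − (-0.819))/2 ≈ 0.910.

0.910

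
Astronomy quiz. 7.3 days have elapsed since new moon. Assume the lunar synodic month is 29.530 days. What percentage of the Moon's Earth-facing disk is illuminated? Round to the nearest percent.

Phase angle: θ = 360°·(7.3 d)/(29.530 d) = 89.0°.
cos 89.0° = 0.018, so f = (1 − 0.018)/2 = 0.491, so 49%.

49%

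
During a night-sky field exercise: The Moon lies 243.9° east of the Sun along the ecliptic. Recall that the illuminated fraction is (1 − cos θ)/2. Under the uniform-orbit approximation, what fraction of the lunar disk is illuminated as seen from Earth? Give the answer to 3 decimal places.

Half-versine of 243.9°: (1 − (-0.440))/2 = 0.720.

0.720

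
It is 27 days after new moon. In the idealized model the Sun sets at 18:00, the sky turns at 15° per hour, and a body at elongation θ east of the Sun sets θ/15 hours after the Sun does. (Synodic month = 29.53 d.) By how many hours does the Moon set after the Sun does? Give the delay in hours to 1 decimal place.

21.9 h

Phase angle: θ = 360°·(27 d)/(29.53 d) = 329.2°.
At 15° of sky rotation per hour, 329.2° corresponds to a 21.94 h lag.
So the Moon sets 21.94 h after the Sun.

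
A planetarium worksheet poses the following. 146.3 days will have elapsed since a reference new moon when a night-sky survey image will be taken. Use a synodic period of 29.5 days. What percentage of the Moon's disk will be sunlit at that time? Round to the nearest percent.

2%

146.3/29.5 = 4.959 lunations, so 4 complete cycles and 28.30 d into the next.
The Moon has covered 28.30/29.5 of its cycle, so θ ≈ 360° × 28.30/29.5 = 345.4°.
With cos θ = 0.968, the lit fraction is (1 − 0.968)/2 ≈ 0.016, so 2%.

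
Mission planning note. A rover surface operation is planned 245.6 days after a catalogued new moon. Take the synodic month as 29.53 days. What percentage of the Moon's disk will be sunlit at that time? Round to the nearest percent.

70%

Reduce mod P: 245.6 − 8×29.53 = 9.36 d into the current lunation.
Phase angle: θ = 360°·(9.36 d)/(29.53 d) = 114.1°.
With cos θ = (-0.408), the lit fraction is (1 − (-0.408))/2 ≈ 0.704, so 70%.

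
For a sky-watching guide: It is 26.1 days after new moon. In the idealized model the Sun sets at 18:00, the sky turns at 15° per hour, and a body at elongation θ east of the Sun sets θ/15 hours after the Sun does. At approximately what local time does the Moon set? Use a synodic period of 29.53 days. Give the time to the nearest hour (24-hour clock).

15:00

Elongation θ = 360° × 26.1/29.53 ≈ 318.2°.
Delay after the Sun = 318.2° / (15°/h) ≈ 21.21 h.
18:00 + 21.21 h ≈ 15:13 → 15:00 to the nearest hour.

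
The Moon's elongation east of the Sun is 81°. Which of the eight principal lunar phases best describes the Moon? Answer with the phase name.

The first quarter sector spans roughly 68°–112°; 81° falls inside it.

first quarter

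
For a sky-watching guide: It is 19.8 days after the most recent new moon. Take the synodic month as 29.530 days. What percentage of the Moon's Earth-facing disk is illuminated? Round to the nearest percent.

Elongation θ = 360° × 19.8/29.530 ≈ 241.4°.
cos 241.4° = (-0.479), so f = (1 − (-0.479))/2 = 0.739, so 74%.

74%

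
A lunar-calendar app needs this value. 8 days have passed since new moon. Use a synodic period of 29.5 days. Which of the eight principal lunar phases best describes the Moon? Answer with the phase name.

first quarter

θ ≈ 360° × 8/29.5 = 98°, which falls in the first quarter sector.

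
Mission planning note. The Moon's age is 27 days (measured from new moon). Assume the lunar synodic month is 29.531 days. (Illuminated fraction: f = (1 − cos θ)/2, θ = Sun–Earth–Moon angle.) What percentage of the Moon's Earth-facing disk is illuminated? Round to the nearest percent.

Elongation θ = 360° × 27/29.531 ≈ 329.1°.
With cos θ = 0.858, the lit fraction is (1 − 0.858)/2 ≈ 0.071, so 7%.

7%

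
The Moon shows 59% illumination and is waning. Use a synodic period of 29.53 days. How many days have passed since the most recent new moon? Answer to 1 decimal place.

21.3 days

From f = (1 − cos θ)/2: cos θ = 1 − 2×0.59 = -0.180; arccos → 100.4°.
Since the Moon is past full (waning), take the reflex angle: θ = 360° − 100.4° = 259.6°.
Age = 29.53 × 259.6°/360° ≈ 21.30 days.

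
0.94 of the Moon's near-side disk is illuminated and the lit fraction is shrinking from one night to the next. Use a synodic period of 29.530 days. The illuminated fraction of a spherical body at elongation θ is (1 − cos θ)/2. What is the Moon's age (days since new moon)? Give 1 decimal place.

cos θ = 1 − 2f = -0.880, giving a principal value of 151.6°.
Waning ⇒ past full, so θ = 360° − 151.6° = 208.4°.
Age = 29.530 × 208.4°/360° ≈ 17.09 days.

17.1 days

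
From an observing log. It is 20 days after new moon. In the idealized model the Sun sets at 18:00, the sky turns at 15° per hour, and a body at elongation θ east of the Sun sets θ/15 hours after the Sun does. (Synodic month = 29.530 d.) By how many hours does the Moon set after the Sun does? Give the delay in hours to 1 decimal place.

Elongation θ = 360° × 20/29.530 ≈ 243.8°.
Delay after the Sun = 243.8° / (15°/h) ≈ 16.25 h.
So the Moon sets 16.25 h after the Sun.

16.3 h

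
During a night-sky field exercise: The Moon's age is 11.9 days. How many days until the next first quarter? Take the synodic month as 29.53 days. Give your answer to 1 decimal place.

First quarter occurs at elongation 90°, i.e. at age 29.53 × 90/360 = 7.383 d.
Already past this cycle's first quarter; the next is at 7.383 + 29.53 = 36.913 d, so 36.913 − 11.9 = 25.013 days.

25.0 days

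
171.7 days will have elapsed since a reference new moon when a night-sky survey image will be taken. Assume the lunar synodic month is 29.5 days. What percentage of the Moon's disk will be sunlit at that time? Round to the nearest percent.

29%

Reduce mod P: 171.7 − 5×29.5 = 24.20 d into the current lunation.
Elongation θ = 360° × 24.20/29.5 ≈ 295.3°.
cos 295.3° = 0.428, so f = (1 − 0.428)/2 = 0.286, so 29%.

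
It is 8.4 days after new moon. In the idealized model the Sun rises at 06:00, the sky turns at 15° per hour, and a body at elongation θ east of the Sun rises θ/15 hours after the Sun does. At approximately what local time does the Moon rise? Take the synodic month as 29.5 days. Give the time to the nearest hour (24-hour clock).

13:00

Phase angle: θ = 360°·(8.4 d)/(29.5 d) = 102.5°.
Delay after the Sun = 102.5° / (15°/h) ≈ 6.83 h.
06:00 + 6.83 h ≈ 12:50 → 13:00 to the nearest hour.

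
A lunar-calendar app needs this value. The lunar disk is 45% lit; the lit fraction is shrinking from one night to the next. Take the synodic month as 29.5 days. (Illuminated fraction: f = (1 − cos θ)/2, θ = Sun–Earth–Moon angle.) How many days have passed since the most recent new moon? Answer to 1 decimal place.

cos θ = 1 − 2f = 0.100, giving a principal value of 84.3°.
Waning ⇒ past full, so θ = 360° − 84.3° = 275.7°.
At 360°/29.5 d per day, 275.7° corresponds to 22.60 days.

22.6 days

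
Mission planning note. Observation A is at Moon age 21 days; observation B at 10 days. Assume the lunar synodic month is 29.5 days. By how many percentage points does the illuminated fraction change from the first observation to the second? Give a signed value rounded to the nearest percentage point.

+15 percentage points

θ₁ = 360° × 21/29.5 = 256.3°, f₁ = (1 − cos θ₁)/2 = 0.619.
θ₂ = 360° × 10/29.5 = 122.0°, f₂ = (1 − cos θ₂)/2 = 0.765.
Change = f₂ − f₁ = +0.147 → +15 percentage points.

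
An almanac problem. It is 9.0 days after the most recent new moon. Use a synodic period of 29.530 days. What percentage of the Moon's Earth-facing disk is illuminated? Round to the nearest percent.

67%

Elongation θ = 360° × 9.0/29.530 ≈ 109.7°.
With cos θ = (-0.337), the lit fraction is (1 − (-0.337))/2 ≈ 0.669, so 67%.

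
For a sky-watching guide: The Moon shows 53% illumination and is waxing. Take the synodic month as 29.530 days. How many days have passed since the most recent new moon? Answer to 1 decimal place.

7.7 days

From f = (1 − cos θ)/2: cos θ = 1 − 2×0.53 = -0.060; arccos → 93.4°.
Waxing ⇒ before full, so θ = 93.4°.
That fraction of the synodic month is 93.4/360 × 29.530 d ≈ 7.66 d.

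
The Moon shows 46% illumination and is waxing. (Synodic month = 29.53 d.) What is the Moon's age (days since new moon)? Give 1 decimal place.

From f = (1 − cos θ)/2: cos θ = 1 − 2×0.46 = 0.080; arccos → 85.4°.
Before full moon the principal value applies: θ = 85.4°.
Age = 29.53 × 85.4°/360° ≈ 7.01 days.

7.0 days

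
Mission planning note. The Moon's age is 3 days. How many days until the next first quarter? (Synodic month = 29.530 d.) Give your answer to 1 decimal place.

First quarter is 0.25 of the way through the cycle: age 0.25 × 29.530 = 7.383 d.
That is 7.383 − 3 = 4.383 days ahead.

4.4 days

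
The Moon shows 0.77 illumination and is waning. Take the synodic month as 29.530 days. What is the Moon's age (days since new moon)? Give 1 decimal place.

19.5 days

From f = (1 − cos θ)/2: cos θ = 1 − 2×0.77 = -0.540; arccos → 122.7°.
Waning ⇒ past full, so θ = 360° − 122.7° = 237.3°.
That fraction of the synodic month is 237.3/360 × 29.530 d ≈ 19.47 d.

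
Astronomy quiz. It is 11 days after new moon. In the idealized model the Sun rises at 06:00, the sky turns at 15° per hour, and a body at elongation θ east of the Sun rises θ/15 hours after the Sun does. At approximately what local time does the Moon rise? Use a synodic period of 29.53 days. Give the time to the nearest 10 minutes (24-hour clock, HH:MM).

Phase angle: θ = 360°·(11 d)/(29.53 d) = 134.1°.
Delay after the Sun = 134.1° / (15°/h) ≈ 8.94 h.
06:00 + 8.940 h ≈ 14:56 → 15:00 to the nearest ten minutes.

15:00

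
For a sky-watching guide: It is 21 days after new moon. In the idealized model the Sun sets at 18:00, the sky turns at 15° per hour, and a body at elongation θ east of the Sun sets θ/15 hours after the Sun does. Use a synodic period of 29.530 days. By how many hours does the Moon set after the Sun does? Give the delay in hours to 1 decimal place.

The Moon has covered 21/29.530 of its cycle, so θ ≈ 360° × 21/29.530 = 256.0°.
Delay after the Sun = 256.0° / (15°/h) ≈ 17.07 h.
So the Moon sets 17.07 h after the Sun.

17.1 h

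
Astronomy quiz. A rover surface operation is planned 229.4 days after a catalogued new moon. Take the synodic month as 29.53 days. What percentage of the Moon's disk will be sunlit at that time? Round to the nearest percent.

44%

Reduce mod P: 229.4 − 7×29.53 = 22.69 d into the current lunation.
The Moon has covered 22.69/29.53 of its cycle, so θ ≈ 360° × 22.69/29.53 = 276.6°.
cos 276.6° = 0.115, so f = (1 − 0.115)/2 = 0.442, so 44%.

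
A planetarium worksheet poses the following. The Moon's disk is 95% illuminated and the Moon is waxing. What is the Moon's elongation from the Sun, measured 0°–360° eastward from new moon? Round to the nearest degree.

154°

cos θ = 1 − 2f = -0.900, giving a principal value of 154.2°.
Before full moon the principal value applies: θ = 154.2°.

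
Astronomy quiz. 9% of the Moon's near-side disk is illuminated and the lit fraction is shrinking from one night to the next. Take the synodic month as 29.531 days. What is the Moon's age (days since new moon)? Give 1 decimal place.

26.7 days

cos θ = 1 − 2f = 0.820, giving a principal value of 34.9°.
A waning Moon lies in 180°–360°, so θ = 360° − 34.9° = 325.1°.
Age = 29.531 × 325.1°/360° ≈ 26.67 days.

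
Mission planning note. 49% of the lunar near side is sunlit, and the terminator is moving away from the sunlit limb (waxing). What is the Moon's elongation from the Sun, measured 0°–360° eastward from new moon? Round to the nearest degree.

cos θ = 1 − 2f = 0.020, giving a principal value of 88.9°.
Before full moon the principal value applies: θ = 88.9°.

89°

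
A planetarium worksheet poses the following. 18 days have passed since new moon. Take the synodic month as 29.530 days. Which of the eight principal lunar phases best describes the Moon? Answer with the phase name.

waning gibbous

θ ≈ 360° × 18/29.530 = 219°, which falls in the waning gibbous sector.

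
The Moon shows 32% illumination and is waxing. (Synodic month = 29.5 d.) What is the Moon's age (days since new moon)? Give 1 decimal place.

5.6 days

cos θ = 1 − 2f = 0.360, giving a principal value of 68.9°.
The Moon is waxing (0°–180°), so θ = 68.9° directly.
At 360°/29.5 d per day, 68.9° corresponds to 5.65 days.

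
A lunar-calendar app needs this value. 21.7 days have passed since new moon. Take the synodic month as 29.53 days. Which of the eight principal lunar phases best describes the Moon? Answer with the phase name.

last quarter

θ ≈ 360° × 21.7/29.53 = 265°, which falls in the last quarter sector.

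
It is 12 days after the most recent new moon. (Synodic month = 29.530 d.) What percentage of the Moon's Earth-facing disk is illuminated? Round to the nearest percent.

Phase angle: θ = 360°·(12 d)/(29.530 d) = 146.3°.
Illuminated fraction = (1 − cos 146.3°)/2 = (1 − (-0.832))/2 ≈ 0.916, so 92%.

92%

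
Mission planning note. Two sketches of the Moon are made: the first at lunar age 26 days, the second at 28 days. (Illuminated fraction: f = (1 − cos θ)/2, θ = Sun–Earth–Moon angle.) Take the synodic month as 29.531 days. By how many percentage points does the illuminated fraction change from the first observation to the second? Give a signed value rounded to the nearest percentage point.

First observation: θ = 360°·26/29.531 = 317.0°, so f = 0.135.
Second observation: θ = 341.3°, f = 0.026.
Δf = 0.026 − 0.135 = -0.108, i.e. -11 pp.

-11 pp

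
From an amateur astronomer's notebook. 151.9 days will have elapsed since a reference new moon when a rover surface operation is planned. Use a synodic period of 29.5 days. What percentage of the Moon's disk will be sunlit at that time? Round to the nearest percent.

20%

Reduce mod P: 151.9 − 5×29.5 = 4.40 d into the current lunation.
Phase angle: θ = 360°·(4.40 d)/(29.5 d) = 53.7°.
Illuminated fraction = (1 − cos 53.7°)/2 = (1 − 0.592)/2 ≈ 0.204, so 20%.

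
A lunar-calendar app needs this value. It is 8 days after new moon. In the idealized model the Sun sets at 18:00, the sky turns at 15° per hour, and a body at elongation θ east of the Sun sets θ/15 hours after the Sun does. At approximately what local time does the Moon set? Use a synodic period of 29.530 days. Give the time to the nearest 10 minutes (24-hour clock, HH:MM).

Elongation θ = 360° × 8/29.530 ≈ 97.5°.
Delay after the Sun = 97.5° / (15°/h) ≈ 6.50 h.
18:00 + 6.502 h ≈ 00:30 → 00:30 to the nearest ten minutes.

00:30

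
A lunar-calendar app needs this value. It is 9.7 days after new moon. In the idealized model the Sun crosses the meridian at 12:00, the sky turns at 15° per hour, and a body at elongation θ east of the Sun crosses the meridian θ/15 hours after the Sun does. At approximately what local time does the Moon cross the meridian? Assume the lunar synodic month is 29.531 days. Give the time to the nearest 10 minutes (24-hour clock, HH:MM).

19:50

Phase angle: θ = 360°·(9.7 d)/(29.531 d) = 118.2°.
At 15° of sky rotation per hour, 118.2° corresponds to a 7.88 h lag.
12:00 + 7.883 h ≈ 19:53 → 19:50 to the nearest ten minutes.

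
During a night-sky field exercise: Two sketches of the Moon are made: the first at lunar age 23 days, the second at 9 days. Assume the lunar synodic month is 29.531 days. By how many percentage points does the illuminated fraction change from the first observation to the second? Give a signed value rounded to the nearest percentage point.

θ₁ = 360° × 23/29.531 = 280.4°, f₁ = (1 − cos θ₁)/2 = 0.410.
θ₂ = 360° × 9/29.531 = 109.7°, f₂ = (1 − cos θ₂)/2 = 0.669.
Change = f₂ − f₁ = +0.259 → +26 percentage points.

+26 percentage points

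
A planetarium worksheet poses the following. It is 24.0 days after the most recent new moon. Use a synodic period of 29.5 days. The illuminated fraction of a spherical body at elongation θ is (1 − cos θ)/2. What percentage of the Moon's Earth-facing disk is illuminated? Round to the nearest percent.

The Moon has covered 24.0/29.5 of its cycle, so θ ≈ 360° × 24.0/29.5 = 292.9°.
Illuminated fraction = (1 − cos 292.9°)/2 = (1 − 0.389)/2 ≈ 0.306, so 31%.

31%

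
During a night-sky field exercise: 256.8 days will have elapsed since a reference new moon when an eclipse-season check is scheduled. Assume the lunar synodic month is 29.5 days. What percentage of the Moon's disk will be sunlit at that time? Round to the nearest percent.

256.8 d spans 8 complete synodic months (8 × 29.5 = 236.00 d) plus 20.80 d.
Elongation θ = 360° × 20.80/29.5 ≈ 253.8°.
Illuminated fraction = (1 − cos 253.8°)/2 = (1 − (-0.278))/2 ≈ 0.639, so 64%.

64%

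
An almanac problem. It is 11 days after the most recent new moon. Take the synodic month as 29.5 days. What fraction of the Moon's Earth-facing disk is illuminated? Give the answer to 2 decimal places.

0.85

Elongation θ = 360° × 11/29.5 ≈ 134.2°.
cos 134.2° = (-0.698), so f = (1 − (-0.698))/2 = 0.849.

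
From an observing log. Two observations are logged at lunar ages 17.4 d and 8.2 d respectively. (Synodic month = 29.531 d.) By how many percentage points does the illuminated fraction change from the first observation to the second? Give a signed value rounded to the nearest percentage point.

-34 pp

First observation: θ = 360°·17.4/29.531 = 212.1°, so f = 0.923.
Second observation: θ = 100.0°, f = 0.587.
Δf = 0.587 − 0.923 = -0.337, i.e. -34 pp.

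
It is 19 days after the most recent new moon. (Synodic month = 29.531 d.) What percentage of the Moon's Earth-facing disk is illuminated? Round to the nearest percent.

81%

Phase angle: θ = 360°·(19 d)/(29.531 d) = 231.6°.
Illuminated fraction = (1 − cos 231.6°)/2 = (1 − (-0.621))/2 ≈ 0.810, so 81%.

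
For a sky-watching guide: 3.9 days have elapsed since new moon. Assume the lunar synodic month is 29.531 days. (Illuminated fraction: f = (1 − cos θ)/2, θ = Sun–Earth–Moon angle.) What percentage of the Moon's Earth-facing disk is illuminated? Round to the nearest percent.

The Moon has covered 3.9/29.531 of its cycle, so θ ≈ 360° × 3.9/29.531 = 47.5°.
Illuminated fraction = (1 − cos 47.5°)/2 = (1 − 0.675)/2 ≈ 0.162, so 16%.

16%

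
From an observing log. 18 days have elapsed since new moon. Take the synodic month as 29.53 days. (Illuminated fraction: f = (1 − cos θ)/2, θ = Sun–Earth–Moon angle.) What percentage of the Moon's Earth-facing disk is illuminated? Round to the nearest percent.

89%

Elongation θ = 360° × 18/29.53 ≈ 219.4°.
cos 219.4° = (-0.772), so f = (1 − (-0.772))/2 = 0.886, so 89%.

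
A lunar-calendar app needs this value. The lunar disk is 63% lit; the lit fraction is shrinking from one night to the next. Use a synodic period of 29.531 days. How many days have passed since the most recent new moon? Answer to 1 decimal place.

20.9 days

Invert f = (1 − cos θ)/2 to get cos θ = 1 − 2(0.63) = -0.260, hence θ₀ = arccos -0.260 = 105.1°.
A waning Moon lies in 180°–360°, so θ = 360° − 105.1° = 254.9°.
That fraction of the synodic month is 254.9/360 × 29.531 d ≈ 20.91 d.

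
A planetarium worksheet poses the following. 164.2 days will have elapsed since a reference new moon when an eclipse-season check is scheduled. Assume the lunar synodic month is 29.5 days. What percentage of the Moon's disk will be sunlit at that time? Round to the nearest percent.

96%

164.2/29.5 = 5.566 lunations, so 5 complete cycles and 16.70 d into the next.
Phase angle: θ = 360°·(16.70 d)/(29.5 d) = 203.8°.
Illuminated fraction = (1 − cos 203.8°)/2 = (1 − (-0.915))/2 ≈ 0.957, so 96%.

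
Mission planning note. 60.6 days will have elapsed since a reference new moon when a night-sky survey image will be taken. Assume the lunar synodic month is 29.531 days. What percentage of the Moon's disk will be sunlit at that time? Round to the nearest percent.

3%

Reduce mod P: 60.6 − 2×29.531 = 1.54 d into the current lunation.
Phase angle: θ = 360°·(1.54 d)/(29.531 d) = 18.7°.
cos 18.7° = 0.947, so f = (1 − 0.947)/2 = 0.027, so 3%.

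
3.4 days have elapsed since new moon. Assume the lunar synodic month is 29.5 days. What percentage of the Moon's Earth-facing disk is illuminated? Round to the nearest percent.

Phase angle: θ = 360°·(3.4 d)/(29.5 d) = 41.5°.
With cos θ = 0.749, the lit fraction is (1 − 0.749)/2 ≈ 0.125, so 13%.

13%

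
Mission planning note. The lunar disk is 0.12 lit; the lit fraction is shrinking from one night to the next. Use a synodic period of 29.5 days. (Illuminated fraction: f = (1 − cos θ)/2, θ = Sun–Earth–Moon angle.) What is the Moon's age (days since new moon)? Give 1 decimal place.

26.2 days

cos θ = 1 − 2f = 0.760, giving a principal value of 40.5°.
A waning Moon lies in 180°–360°, so θ = 360° − 40.5° = 319.5°.
At 360°/29.5 d per day, 319.5° corresponds to 26.18 days.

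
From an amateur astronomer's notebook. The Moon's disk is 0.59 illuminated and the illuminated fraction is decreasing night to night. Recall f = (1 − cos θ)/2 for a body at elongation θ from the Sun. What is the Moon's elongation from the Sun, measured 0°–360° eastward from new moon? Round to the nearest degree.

260°

cos θ = 1 − 2f = -0.180, giving a principal value of 100.4°.
Waning ⇒ past full, so θ = 360° − 100.4° = 259.6°.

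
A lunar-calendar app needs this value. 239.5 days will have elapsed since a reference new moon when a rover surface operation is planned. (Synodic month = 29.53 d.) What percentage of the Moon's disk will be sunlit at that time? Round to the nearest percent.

12%

Reduce mod P: 239.5 − 8×29.53 = 3.26 d into the current lunation.
The Moon has covered 3.26/29.53 of its cycle, so θ ≈ 360° × 3.26/29.53 = 39.7°.
cos 39.7° = 0.769, so f = (1 − 0.769)/2 = 0.116, so 12%.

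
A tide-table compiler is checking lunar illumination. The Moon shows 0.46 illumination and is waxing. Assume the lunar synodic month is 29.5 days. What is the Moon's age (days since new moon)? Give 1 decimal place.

Invert f = (1 − cos θ)/2 to get cos θ = 1 − 2(0.46) = 0.080, hence θ₀ = arccos 0.080 = 85.4°.
Waxing ⇒ before full, so θ = 85.4°.
That fraction of the synodic month is 85.4/360 × 29.5 d ≈ 7.00 d.

7.0 days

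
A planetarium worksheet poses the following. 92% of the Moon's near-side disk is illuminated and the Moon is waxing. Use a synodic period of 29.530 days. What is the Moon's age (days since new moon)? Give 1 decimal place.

cos θ = 1 − 2f = -0.840, giving a principal value of 147.1°.
Waxing ⇒ before full, so θ = 147.1°.
That fraction of the synodic month is 147.1/360 × 29.530 d ≈ 12.07 d.

12.1 days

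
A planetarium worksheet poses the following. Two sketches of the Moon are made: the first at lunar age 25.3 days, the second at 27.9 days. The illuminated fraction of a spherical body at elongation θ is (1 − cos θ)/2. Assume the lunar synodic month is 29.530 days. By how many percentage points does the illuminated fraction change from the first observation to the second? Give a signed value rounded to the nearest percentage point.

-16 pp

θ₁ = 360° × 25.3/29.530 = 308.4°, f₁ = (1 − cos θ₁)/2 = 0.189.
θ₂ = 360° × 27.9/29.530 = 340.1°, f₂ = (1 − cos θ₂)/2 = 0.030.
Change = f₂ − f₁ = -0.159 → -16 percentage points.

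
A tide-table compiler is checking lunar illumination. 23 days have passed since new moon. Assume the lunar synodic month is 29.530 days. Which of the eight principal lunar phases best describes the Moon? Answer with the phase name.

θ ≈ 360° × 23/29.530 = 280°, which falls in the last quarter sector.

last quarter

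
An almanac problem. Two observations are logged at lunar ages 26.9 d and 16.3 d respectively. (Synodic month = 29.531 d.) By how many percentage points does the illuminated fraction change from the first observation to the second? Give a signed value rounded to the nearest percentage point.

+90 pp

First observation: θ = 360°·26.9/29.531 = 327.9°, so f = 0.076.
Second observation: θ = 198.7°, f = 0.974.
Δf = 0.974 − 0.076 = +0.897, i.e. +90 pp.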